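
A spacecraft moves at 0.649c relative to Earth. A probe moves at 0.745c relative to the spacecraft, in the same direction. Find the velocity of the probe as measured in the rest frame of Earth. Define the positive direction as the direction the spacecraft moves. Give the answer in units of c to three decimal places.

With v = 0.649 and u' = 0.745 (in units of c),
u = (u' + v)/(1 + u'v/c²):
u = (0.745 + 0.649) / (1 + 0.745·0.649) = 1.3940/1.4835 = 0.9397
(Galilean addition would give +1.394c, exceeding c.)

0.940c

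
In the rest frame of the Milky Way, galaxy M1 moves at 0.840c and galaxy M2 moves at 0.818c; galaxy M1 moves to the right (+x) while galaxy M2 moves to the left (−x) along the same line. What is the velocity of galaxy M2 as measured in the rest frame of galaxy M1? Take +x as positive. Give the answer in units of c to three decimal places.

β_A = 0.840, β_B = -0.818.
Transform to A's frame with the inverse velocity-addition law: u' = (u − v)/(1 − uv/c²), taking u = β_B and v = β_A.
u' = (-0.818 − 0.840) / (1 − (0.840)(-0.818)) = -1.6580/1.6871 = -0.9827.

-0.983c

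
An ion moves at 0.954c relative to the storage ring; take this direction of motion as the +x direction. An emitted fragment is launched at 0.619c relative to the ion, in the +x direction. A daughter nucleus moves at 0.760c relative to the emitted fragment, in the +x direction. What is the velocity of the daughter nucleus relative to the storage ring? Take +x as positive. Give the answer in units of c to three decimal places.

0.998c

Apply u = (u' + v)/(1 + u'v/c²) successively, working outward toward the storage ring.
Start: velocity of the ion relative to the storage ring = 0.9540c.
Compose with the emitted fragment (u' = 0.619 in the ion frame): u_1 = (0.619 + 0.954) / (1 + 0.619·0.954) = 1.5730/1.5905 = 0.9890.
Compose with the daughter nucleus (u' = 0.760 in the emitted fragment frame): u_2 = (0.760 + 0.989) / (1 + 0.760·0.989) = 1.7490/1.7516 = 0.9985.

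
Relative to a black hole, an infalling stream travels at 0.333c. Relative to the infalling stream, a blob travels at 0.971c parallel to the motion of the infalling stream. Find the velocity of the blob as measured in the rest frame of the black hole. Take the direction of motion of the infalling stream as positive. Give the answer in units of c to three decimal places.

With v = 0.333 and u' = 0.971 (in units of c),
u = (u' + v)/(1 + u'v/c²):
u = (0.971 + 0.333) / (1 + 0.971·0.333) = 1.3040/1.3233 = 0.9854
(Galilean addition would give +1.304c, exceeding c.)

0.985c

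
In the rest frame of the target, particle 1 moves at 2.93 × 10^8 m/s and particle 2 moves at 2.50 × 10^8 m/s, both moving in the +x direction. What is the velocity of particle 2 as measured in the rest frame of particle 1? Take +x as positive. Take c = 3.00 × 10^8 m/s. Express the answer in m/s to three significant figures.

-2.31 × 10^8 m/s

β_A = 0.977, β_B = 0.833 (dividing each by c = 3.00 × 10^8 m/s).
Transform to A's frame with the inverse velocity-addition law: u' = (u − v)/(1 − uv/c²), taking u = β_B and v = β_A.
u' = (0.833 − 0.977) / (1 − (0.977)(0.833)) = -0.1433/0.1861 = -0.7701.
u' = -0.7701 × 3.00 × 10^8 m/s.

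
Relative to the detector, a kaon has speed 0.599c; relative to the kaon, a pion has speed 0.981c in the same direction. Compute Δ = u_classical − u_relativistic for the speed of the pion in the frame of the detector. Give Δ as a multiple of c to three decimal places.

Galilean: u_cl = 0.981 + 0.599 = 1.5800.
Relativistic: u_rel = (0.981 + 0.599) / (1 + 0.981·0.599) = 1.5800/1.5876 = 0.9952.
Δ = 1.5800 − 0.9952 = 0.5848.
(The classical prediction exceeds c; the relativistic result does not.)

Δ = 0.585c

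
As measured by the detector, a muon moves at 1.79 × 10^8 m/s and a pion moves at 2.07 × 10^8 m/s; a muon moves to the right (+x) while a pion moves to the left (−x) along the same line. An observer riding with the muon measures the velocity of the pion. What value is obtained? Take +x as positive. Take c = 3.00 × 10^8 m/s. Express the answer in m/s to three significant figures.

β_A = 0.597, β_B = -0.690 (dividing each by c = 3.00 × 10^8 m/s).
Transform to A's frame with the inverse velocity-addition law: u' = (u − v)/(1 − uv/c²), taking u = β_B and v = β_A.
u' = (-0.690 − 0.597) / (1 − (0.597)(-0.690)) = -1.2867/1.4117 = -0.9114.
u' = -0.9114 × 3.00 × 10^8 m/s.

-2.73 × 10^8 m/s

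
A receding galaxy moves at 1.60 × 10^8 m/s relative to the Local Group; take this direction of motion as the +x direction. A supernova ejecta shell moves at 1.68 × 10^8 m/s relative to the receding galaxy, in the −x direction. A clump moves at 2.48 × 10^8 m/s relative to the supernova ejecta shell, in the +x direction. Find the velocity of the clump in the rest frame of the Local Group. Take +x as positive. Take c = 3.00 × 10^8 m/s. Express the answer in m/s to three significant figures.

Apply u = (u' + v)/(1 + u'v/c²) successively, working outward toward the Local Group.
(Dividing each given speed by c = 3.00 × 10^8 m/s to work in units of c.)
Start: velocity of the receding galaxy relative to the Local Group = 0.5333c.
Compose with the supernova ejecta shell (u' = -0.560 in the receding galaxy frame): u_1 = (-0.560 + 0.533) / (1 + (-0.560)·0.533) = -0.0267/0.7013 = -0.0380.
Compose with the clump (u' = 0.827 in the supernova ejecta shell frame): u_2 = (0.827 + (-0.038)) / (1 + 0.827·(-0.038)) = 0.7886/0.9686 = 0.8142.
So u = 0.8142 × 3.00 × 10^8 m/s.

+2.44 × 10^8 m/s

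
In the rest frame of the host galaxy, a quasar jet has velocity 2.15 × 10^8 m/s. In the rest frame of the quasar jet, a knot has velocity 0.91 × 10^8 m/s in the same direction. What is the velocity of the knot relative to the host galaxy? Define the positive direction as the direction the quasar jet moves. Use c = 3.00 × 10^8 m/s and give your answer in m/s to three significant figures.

2.51 × 10^8 m/s

In units of c (dividing by 3.00 × 10^8 m/s): v = 0.717, u' = 0.303.
u = (u' + v)/(1 + u'v/c²):
u = (0.303 + 0.717) / (1 + 0.303·0.717) = 1.0200/1.2174 = 0.8379
(Galilean addition would give +1.020c, exceeding c.)
Converting back: u = 0.8379 × 3.00 × 10^8 m/s.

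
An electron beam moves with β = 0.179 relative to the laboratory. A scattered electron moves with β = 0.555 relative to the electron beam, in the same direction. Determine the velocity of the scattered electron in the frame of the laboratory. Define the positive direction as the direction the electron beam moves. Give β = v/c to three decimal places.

β = 0.668

With v = 0.179 and u' = 0.555 (in units of c),
u = (u' + v)/(1 + u'v/c²):
u = (0.555 + 0.179) / (1 + 0.555·0.179) = 0.7340/1.0993 = 0.6677
(Galilean addition would give +0.734c.)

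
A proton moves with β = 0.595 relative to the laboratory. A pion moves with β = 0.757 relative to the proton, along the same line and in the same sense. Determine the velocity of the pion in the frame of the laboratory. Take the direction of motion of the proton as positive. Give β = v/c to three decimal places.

β = 0.932

With v = 0.595 and u' = 0.757 (in units of c),
u = (u' + v)/(1 + u'v/c²):
u = (0.757 + 0.595) / (1 + 0.757·0.595) = 1.3520/1.4504 = 0.9321
(Galilean addition would give +1.352c, exceeding c.)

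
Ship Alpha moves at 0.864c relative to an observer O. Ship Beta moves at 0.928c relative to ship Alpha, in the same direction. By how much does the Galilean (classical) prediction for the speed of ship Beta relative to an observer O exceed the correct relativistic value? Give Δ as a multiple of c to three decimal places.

Galilean: u_cl = 0.928 + 0.864 = 1.7920.
Relativistic: u_rel = (0.928 + 0.864) / (1 + 0.928·0.864) = 1.7920/1.8018 = 0.9946.
Δ = 1.7920 − 0.9946 = 0.7974.
(The classical prediction exceeds c; the relativistic result does not.)

Δ = 0.797c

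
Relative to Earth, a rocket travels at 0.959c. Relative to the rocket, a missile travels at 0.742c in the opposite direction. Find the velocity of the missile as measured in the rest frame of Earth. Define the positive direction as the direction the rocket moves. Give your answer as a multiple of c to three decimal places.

With v = 0.959 and u' = -0.742 (in units of c),
u = (u' + v)/(1 + u'v/c²):
u = (-0.742 + 0.959) / (1 + (-0.742)·0.959) = 0.2170/0.2884 = 0.7524

+0.752c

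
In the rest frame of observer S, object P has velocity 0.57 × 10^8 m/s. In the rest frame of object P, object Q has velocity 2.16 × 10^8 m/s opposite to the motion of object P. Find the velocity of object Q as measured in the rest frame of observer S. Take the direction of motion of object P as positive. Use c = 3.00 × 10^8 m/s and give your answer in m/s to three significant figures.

-1.84 × 10^8 m/s

In units of c (dividing by 3.00 × 10^8 m/s): v = 0.190, u' = -0.720.
u = (u' + v)/(1 + u'v/c²):
u = (-0.720 + 0.190) / (1 + (-0.720)·0.190) = -0.5300/0.8632 = -0.6140
(Galilean addition would give -0.530c.)
Converting back: u = -0.6140 × 3.00 × 10^8 m/s.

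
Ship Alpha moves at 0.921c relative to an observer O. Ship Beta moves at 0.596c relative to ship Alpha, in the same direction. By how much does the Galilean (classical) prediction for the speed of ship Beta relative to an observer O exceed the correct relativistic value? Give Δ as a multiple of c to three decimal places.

Galilean: u_cl = 0.596 + 0.921 = 1.5170.
Relativistic: u_rel = (0.596 + 0.921) / (1 + 0.596·0.921) = 1.5170/1.5489 = 0.9794.
Δ = 1.5170 − 0.9794 = 0.5376.
(The classical prediction exceeds c; the relativistic result does not.)

Δ = 0.538c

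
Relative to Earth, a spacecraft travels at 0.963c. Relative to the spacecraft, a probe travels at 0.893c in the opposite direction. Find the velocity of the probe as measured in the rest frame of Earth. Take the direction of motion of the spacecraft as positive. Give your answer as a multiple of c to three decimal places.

With v = 0.963 and u' = -0.893 (in units of c),
u = (u' + v)/(1 + u'v/c²):
u = (-0.893 + 0.963) / (1 + (-0.893)·0.963) = 0.0700/0.1400 = 0.4999
(Galilean addition would give +0.070c.)

+0.500c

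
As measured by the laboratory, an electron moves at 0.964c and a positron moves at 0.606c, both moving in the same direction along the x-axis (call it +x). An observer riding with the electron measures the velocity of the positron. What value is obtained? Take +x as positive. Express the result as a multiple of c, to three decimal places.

-0.861c

β_A = 0.964, β_B = 0.606.
Transform to A's frame with the inverse velocity-addition law: u' = (u − v)/(1 − uv/c²), taking u = β_B and v = β_A.
u' = (0.606 − 0.964) / (1 − (0.964)(0.606)) = -0.3580/0.4158 = -0.8610.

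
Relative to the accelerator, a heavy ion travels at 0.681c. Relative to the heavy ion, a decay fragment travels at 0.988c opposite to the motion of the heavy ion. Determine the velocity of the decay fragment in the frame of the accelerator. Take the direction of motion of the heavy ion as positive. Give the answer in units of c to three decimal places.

With v = 0.681 and u' = -0.988 (in units of c),
u = (u' + v)/(1 + u'v/c²):
u = (-0.988 + 0.681) / (1 + (-0.988)·0.681) = -0.3070/0.3272 = -0.9383
(Galilean addition would give -0.307c.)

-0.938c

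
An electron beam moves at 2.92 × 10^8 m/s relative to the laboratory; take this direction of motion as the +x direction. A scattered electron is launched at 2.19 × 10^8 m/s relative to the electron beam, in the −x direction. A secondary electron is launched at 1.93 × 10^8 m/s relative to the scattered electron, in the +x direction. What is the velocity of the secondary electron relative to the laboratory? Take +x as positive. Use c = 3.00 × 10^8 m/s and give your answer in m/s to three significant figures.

Apply u = (u' + v)/(1 + u'v/c²) successively, working outward toward the laboratory.
(Dividing each given speed by c = 3.00 × 10^8 m/s to work in units of c.)
Start: velocity of the electron beam relative to the laboratory = 0.9733c.
Compose with the scattered electron (u' = -0.730 in the electron beam frame): u_1 = (-0.730 + 0.973) / (1 + (-0.730)·0.973) = 0.2433/0.2895 = 0.8406.
Compose with the secondary electron (u' = 0.643 in the scattered electron frame): u_2 = (0.643 + 0.841) / (1 + 0.643·0.841) = 1.4840/1.5408 = 0.9631.
So u = 0.9631 × 3.00 × 10^8 m/s.

+2.89 × 10^8 m/s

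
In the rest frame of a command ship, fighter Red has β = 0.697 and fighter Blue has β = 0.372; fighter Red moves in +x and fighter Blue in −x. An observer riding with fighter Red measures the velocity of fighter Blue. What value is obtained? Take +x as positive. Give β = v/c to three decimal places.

β = -0.849

β_A = 0.697, β_B = -0.372.
Transform to A's frame with the inverse velocity-addition law: u' = (u − v)/(1 − uv/c²), taking u = β_B and v = β_A.
u' = (-0.372 − 0.697) / (1 − (0.697)(-0.372)) = -1.0690/1.2593 = -0.8489.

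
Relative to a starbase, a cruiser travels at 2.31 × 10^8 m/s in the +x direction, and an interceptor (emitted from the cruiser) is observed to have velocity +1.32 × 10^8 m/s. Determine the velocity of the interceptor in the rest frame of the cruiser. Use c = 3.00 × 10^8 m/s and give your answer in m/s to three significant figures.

v = 0.770c, u = 0.440c.
Invert the composition law: u' = (u − v)/(1 − uv/c²).
u' = (0.440 − 0.770) / (1 − (0.440)(0.770)) = -0.3300/0.6612 = -0.4991.
u' = -0.4991 × 3.00 × 10^8 m/s.

-1.50 × 10^8 m/s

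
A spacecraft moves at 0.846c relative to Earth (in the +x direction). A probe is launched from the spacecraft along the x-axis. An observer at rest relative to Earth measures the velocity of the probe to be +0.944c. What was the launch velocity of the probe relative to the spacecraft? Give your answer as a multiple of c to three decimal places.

Invert the composition law: u' = (u − v)/(1 − uv/c²).
u' = (0.944 − 0.846) / (1 − (0.944)(0.846)) = 0.0980/0.2014 = 0.4867.

+0.487c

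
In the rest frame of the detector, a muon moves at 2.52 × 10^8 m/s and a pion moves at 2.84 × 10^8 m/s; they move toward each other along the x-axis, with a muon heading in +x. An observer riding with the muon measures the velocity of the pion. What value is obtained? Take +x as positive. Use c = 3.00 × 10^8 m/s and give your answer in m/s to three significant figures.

β_A = 0.840, β_B = -0.947 (dividing each by c = 3.00 × 10^8 m/s).
Transform to A's frame with the inverse velocity-addition law: u' = (u − v)/(1 − uv/c²), taking u = β_B and v = β_A.
u' = (-0.947 − 0.840) / (1 − (0.840)(-0.947)) = -1.7867/1.7952 = -0.9952.
u' = -0.9952 × 3.00 × 10^8 m/s.

-2.99 × 10^8 m/s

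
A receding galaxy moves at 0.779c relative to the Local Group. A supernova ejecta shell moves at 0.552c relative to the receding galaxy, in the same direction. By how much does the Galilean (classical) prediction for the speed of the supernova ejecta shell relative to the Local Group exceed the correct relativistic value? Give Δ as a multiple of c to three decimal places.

Δ = 0.400c

Galilean: u_cl = 0.552 + 0.779 = 1.3310.
Relativistic: u_rel = (0.552 + 0.779) / (1 + 0.552·0.779) = 1.3310/1.4300 = 0.9308.
Δ = 1.3310 − 0.9308 = 0.4002.
(The classical prediction exceeds c; the relativistic result does not.)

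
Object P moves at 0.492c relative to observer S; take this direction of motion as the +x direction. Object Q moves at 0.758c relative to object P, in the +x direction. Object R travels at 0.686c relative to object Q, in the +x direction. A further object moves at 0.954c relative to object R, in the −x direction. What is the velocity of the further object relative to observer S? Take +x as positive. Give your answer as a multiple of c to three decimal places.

Apply u = (u' + v)/(1 + u'v/c²) successively, working outward toward observer S.
Start: velocity of object P relative to observer S = 0.4920c.
Compose with object Q (u' = 0.758 in object P frame): u_1 = (0.758 + 0.492) / (1 + 0.758·0.492) = 1.2500/1.3729 = 0.9105.
Compose with object R (u' = 0.686 in object Q frame): u_2 = (0.686 + 0.910) / (1 + 0.686·0.910) = 1.5965/1.6246 = 0.9827.
Compose with the further object (u' = -0.954 in object R frame): u_3 = (-0.954 + 0.983) / (1 + (-0.954)·0.983) = 0.0287/0.0625 = 0.4590.

+0.459c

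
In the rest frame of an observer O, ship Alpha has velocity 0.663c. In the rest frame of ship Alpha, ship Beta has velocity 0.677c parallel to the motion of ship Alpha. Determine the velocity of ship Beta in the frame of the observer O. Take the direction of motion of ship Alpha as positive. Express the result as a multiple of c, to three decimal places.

0.925c

With v = 0.663 and u' = 0.677 (in units of c),
u = (u' + v)/(1 + u'v/c²):
u = (0.677 + 0.663) / (1 + 0.677·0.663) = 1.3400/1.4489 = 0.9249
(Galilean addition would give +1.340c, exceeding c.)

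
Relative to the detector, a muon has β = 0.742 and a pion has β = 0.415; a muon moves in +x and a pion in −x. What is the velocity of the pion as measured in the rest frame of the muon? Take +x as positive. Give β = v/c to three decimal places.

β_A = 0.742, β_B = -0.415.
Transform to A's frame with the inverse velocity-addition law: u' = (u − v)/(1 − uv/c²), taking u = β_B and v = β_A.
u' = (-0.415 − 0.742) / (1 − (0.742)(-0.415)) = -1.1570/1.3079 = -0.8846.

β = -0.885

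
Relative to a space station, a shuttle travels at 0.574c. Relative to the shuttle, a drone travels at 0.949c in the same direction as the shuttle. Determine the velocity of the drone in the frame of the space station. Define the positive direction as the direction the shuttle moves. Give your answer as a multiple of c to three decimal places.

0.986c

With v = 0.574 and u' = 0.949 (in units of c),
u = (u' + v)/(1 + u'v/c²):
u = (0.949 + 0.574) / (1 + 0.949·0.574) = 1.5230/1.5447 = 0.9859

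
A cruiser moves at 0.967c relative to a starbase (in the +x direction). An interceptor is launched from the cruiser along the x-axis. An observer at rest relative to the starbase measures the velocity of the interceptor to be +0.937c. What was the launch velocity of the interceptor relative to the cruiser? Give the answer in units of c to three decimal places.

-0.319c

Invert the composition law: u' = (u − v)/(1 − uv/c²).
u' = (0.937 − 0.967) / (1 − (0.937)(0.967)) = -0.0300/0.0939 = -0.3194.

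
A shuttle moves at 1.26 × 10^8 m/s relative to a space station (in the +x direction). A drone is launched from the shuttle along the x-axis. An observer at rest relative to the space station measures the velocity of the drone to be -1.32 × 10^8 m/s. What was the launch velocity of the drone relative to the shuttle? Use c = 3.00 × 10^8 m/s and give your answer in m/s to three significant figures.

v = 0.420c, u = -0.440c.
Invert the composition law: u' = (u − v)/(1 − uv/c²).
u' = (-0.440 − 0.420) / (1 − (-0.440)(0.420)) = -0.8600/1.1848 = -0.7259.
u' = -0.7259 × 3.00 × 10^8 m/s.

-2.18 × 10^8 m/s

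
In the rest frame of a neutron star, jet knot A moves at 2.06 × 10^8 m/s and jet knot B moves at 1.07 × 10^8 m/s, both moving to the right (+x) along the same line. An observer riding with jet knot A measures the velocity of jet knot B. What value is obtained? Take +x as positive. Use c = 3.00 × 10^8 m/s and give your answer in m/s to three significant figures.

-1.31 × 10^8 m/s

β_A = 0.687, β_B = 0.357 (dividing each by c = 3.00 × 10^8 m/s).
Transform to A's frame with the inverse velocity-addition law: u' = (u − v)/(1 − uv/c²), taking u = β_B and v = β_A.
u' = (0.357 − 0.687) / (1 − (0.687)(0.357)) = -0.3300/0.7551 = -0.4370.
u' = -0.4370 × 3.00 × 10^8 m/s.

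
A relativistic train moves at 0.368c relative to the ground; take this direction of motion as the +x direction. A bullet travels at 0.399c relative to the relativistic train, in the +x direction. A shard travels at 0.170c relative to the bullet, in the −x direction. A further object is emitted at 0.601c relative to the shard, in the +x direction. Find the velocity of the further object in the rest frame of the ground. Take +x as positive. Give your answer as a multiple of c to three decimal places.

+0.870c

Apply u = (u' + v)/(1 + u'v/c²) successively, working outward toward the ground.
Start: velocity of the relativistic train relative to the ground = 0.3680c.
Compose with the bullet (u' = 0.399 in the relativistic train frame): u_1 = (0.399 + 0.368) / (1 + 0.399·0.368) = 0.7670/1.1468 = 0.6688.
Compose with the shard (u' = -0.170 in the bullet frame): u_2 = (-0.170 + 0.669) / (1 + (-0.170)·0.669) = 0.4988/0.8863 = 0.5628.
Compose with the further object (u' = 0.601 in the shard frame): u_3 = (0.601 + 0.563) / (1 + 0.601·0.563) = 1.1638/1.3382 = 0.8696.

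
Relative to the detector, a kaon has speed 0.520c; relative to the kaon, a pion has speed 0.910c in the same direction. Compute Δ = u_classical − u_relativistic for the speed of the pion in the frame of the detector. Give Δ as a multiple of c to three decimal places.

Δ = 0.459c

Galilean: u_cl = 0.910 + 0.520 = 1.4300.
Relativistic: u_rel = (0.910 + 0.520) / (1 + 0.910·0.520) = 1.4300/1.4732 = 0.9707.
Δ = 1.4300 − 0.9707 = 0.4593.
(The classical prediction exceeds c; the relativistic result does not.)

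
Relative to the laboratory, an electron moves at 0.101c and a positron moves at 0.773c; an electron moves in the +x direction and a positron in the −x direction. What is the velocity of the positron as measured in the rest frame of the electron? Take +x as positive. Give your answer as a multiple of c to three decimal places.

-0.811c

β_A = 0.101, β_B = -0.773.
Transform to A's frame with the inverse velocity-addition law: u' = (u − v)/(1 − uv/c²), taking u = β_B and v = β_A.
u' = (-0.773 − 0.101) / (1 − (0.101)(-0.773)) = -0.8740/1.0781 = -0.8107.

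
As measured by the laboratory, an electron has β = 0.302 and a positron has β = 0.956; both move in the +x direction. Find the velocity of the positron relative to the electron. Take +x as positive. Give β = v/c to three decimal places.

β_A = 0.302, β_B = 0.956.
Transform to A's frame with the inverse velocity-addition law: u' = (u − v)/(1 − uv/c²), taking u = β_B and v = β_A.
u' = (0.956 − 0.302) / (1 − (0.302)(0.956)) = 0.6540/0.7113 = 0.9195.

β = +0.919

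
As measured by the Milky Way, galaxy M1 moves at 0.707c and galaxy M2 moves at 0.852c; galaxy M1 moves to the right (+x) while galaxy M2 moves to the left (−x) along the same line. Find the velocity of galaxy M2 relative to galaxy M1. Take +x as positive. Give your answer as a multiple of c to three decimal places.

-0.973c

β_A = 0.707, β_B = -0.852.
Transform to A's frame with the inverse velocity-addition law: u' = (u − v)/(1 − uv/c²), taking u = β_B and v = β_A.
u' = (-0.852 − 0.707) / (1 − (0.707)(-0.852)) = -1.5590/1.6024 = -0.9729.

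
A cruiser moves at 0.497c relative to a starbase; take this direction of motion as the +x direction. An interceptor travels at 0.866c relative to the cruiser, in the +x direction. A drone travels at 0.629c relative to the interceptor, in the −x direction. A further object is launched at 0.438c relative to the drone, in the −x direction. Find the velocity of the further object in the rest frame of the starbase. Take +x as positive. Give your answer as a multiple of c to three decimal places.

+0.573c

Apply u = (u' + v)/(1 + u'v/c²) successively, working outward toward the starbase.
Start: velocity of the cruiser relative to the starbase = 0.4970c.
Compose with the interceptor (u' = 0.866 in the cruiser frame): u_1 = (0.866 + 0.497) / (1 + 0.866·0.497) = 1.3630/1.4304 = 0.9529.
Compose with the drone (u' = -0.629 in the interceptor frame): u_2 = (-0.629 + 0.953) / (1 + (-0.629)·0.953) = 0.3239/0.4006 = 0.8084.
Compose with the further object (u' = -0.438 in the drone frame): u_3 = (-0.438 + 0.808) / (1 + (-0.438)·0.808) = 0.3704/0.6459 = 0.5735.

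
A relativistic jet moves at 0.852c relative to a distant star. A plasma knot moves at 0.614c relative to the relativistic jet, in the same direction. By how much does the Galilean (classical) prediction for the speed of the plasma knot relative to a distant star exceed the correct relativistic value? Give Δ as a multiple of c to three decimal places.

Δ = 0.504c

Galilean: u_cl = 0.614 + 0.852 = 1.4660.
Relativistic: u_rel = (0.614 + 0.852) / (1 + 0.614·0.852) = 1.4660/1.5231 = 0.9625.
Δ = 1.4660 − 0.9625 = 0.5035.
(The classical prediction exceeds c; the relativistic result does not.)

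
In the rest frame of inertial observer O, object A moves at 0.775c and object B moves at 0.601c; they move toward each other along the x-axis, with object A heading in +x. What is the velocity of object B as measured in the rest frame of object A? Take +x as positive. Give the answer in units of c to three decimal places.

-0.939c

β_A = 0.775, β_B = -0.601.
Transform to A's frame with the inverse velocity-addition law: u' = (u − v)/(1 − uv/c²), taking u = β_B and v = β_A.
u' = (-0.601 − 0.775) / (1 − (0.775)(-0.601)) = -1.3760/1.4658 = -0.9388.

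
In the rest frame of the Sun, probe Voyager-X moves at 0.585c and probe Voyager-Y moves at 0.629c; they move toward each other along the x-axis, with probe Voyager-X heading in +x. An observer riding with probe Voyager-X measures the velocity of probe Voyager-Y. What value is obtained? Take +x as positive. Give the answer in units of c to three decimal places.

β_A = 0.585, β_B = -0.629.
Transform to A's frame with the inverse velocity-addition law: u' = (u − v)/(1 − uv/c²), taking u = β_B and v = β_A.
u' = (-0.629 − 0.585) / (1 − (0.585)(-0.629)) = -1.2140/1.3680 = -0.8874.

-0.887c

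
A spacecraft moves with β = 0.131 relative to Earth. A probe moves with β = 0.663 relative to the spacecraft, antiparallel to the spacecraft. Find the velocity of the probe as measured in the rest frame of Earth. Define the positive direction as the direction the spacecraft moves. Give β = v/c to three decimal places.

β = -0.583

With v = 0.131 and u' = -0.663 (in units of c),
u = (u' + v)/(1 + u'v/c²):
u = (-0.663 + 0.131) / (1 + (-0.663)·0.131) = -0.5320/0.9131 = -0.5826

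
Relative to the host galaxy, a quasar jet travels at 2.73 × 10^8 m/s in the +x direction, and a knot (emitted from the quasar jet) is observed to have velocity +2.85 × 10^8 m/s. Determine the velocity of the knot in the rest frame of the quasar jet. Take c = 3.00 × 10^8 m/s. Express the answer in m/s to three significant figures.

+8.86 × 10^7 m/s

v = 0.910c, u = 0.950c.
Invert the composition law: u' = (u − v)/(1 − uv/c²).
u' = (0.950 − 0.910) / (1 − (0.950)(0.910)) = 0.0400/0.1355 = 0.2952.
u' = 0.2952 × 3.00 × 10^8 m/s.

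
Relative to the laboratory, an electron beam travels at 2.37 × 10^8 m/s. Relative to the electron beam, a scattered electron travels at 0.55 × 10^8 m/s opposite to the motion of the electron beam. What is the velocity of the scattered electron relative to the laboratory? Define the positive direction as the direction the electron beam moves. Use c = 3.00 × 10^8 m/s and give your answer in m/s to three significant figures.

In units of c (dividing by 3.00 × 10^8 m/s): v = 0.790, u' = -0.183.
u = (u' + v)/(1 + u'v/c²):
u = (-0.183 + 0.790) / (1 + (-0.183)·0.790) = 0.6067/0.8552 = 0.7094
Converting back: u = 0.7094 × 3.00 × 10^8 m/s.

+2.13 × 10^8 m/s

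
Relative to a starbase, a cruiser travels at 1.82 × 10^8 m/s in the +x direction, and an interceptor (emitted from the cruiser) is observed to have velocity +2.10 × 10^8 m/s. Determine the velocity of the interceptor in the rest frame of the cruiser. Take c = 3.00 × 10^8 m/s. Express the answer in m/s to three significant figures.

v = 0.607c, u = 0.700c.
Invert the composition law: u' = (u − v)/(1 − uv/c²).
u' = (0.700 − 0.607) / (1 − (0.700)(0.607)) = 0.0933/0.5753 = 0.1622.
u' = 0.1622 × 3.00 × 10^8 m/s.

+4.87 × 10^7 m/s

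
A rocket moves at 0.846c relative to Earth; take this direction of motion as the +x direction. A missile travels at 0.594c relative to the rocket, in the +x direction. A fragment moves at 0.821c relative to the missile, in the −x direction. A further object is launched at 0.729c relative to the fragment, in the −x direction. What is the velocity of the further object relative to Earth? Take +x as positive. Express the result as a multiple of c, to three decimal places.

Apply u = (u' + v)/(1 + u'v/c²) successively, working outward toward Earth.
Start: velocity of the rocket relative to Earth = 0.8460c.
Compose with the missile (u' = 0.594 in the rocket frame): u_1 = (0.594 + 0.846) / (1 + 0.594·0.846) = 1.4400/1.5025 = 0.9584.
Compose with the fragment (u' = -0.821 in the missile frame): u_2 = (-0.821 + 0.958) / (1 + (-0.821)·0.958) = 0.1374/0.2132 = 0.6445.
Compose with the further object (u' = -0.729 in the fragment frame): u_3 = (-0.729 + 0.645) / (1 + (-0.729)·0.645) = -0.0845/0.5301 = -0.1594.

-0.159c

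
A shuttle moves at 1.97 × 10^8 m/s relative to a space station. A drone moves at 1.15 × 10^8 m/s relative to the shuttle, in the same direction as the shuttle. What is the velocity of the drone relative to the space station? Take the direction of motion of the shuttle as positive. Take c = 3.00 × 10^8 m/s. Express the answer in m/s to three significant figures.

In units of c (dividing by 3.00 × 10^8 m/s): v = 0.657, u' = 0.383.
u = (u' + v)/(1 + u'v/c²):
u = (0.383 + 0.657) / (1 + 0.383·0.657) = 1.0400/1.2517 = 0.8309
(Galilean addition would give +1.040c, exceeding c.)
Converting back: u = 0.8309 × 3.00 × 10^8 m/s.

2.49 × 10^8 m/s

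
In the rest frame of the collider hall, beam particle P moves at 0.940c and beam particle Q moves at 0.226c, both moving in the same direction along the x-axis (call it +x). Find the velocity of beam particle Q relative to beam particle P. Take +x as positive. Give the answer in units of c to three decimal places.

β_A = 0.940, β_B = 0.226.
Transform to A's frame with the inverse velocity-addition law: u' = (u − v)/(1 − uv/c²), taking u = β_B and v = β_A.
u' = (0.226 − 0.940) / (1 − (0.940)(0.226)) = -0.7140/0.7876 = -0.9066.

-0.907c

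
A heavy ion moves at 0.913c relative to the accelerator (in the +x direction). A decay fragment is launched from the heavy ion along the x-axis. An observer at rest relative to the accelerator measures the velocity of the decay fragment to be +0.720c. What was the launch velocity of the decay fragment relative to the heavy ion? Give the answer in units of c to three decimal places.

-0.563c

Invert the composition law: u' = (u − v)/(1 − uv/c²).
u' = (0.720 − 0.913) / (1 − (0.720)(0.913)) = -0.1930/0.3426 = -0.5633.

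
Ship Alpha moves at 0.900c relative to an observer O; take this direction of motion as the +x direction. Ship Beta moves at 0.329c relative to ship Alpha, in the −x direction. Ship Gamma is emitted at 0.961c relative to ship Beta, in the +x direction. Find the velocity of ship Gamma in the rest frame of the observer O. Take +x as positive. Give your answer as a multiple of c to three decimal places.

Apply u = (u' + v)/(1 + u'v/c²) successively, working outward toward the observer O.
Start: velocity of ship Alpha relative to the observer O = 0.9000c.
Compose with ship Beta (u' = -0.329 in ship Alpha frame): u_1 = (-0.329 + 0.900) / (1 + (-0.329)·0.900) = 0.5710/0.7039 = 0.8112.
Compose with ship Gamma (u' = 0.961 in ship Beta frame): u_2 = (0.961 + 0.811) / (1 + 0.961·0.811) = 1.7722/1.7796 = 0.9959.

+0.996c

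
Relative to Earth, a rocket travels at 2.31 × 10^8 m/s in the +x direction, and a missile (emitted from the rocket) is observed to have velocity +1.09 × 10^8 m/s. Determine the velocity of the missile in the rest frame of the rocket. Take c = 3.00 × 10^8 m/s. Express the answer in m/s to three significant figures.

-1.69 × 10^8 m/s

v = 0.770c, u = 0.363c.
Invert the composition law: u' = (u − v)/(1 − uv/c²).
u' = (0.363 − 0.770) / (1 − (0.363)(0.770)) = -0.4067/0.7202 = -0.5646.
u' = -0.5646 × 3.00 × 10^8 m/s.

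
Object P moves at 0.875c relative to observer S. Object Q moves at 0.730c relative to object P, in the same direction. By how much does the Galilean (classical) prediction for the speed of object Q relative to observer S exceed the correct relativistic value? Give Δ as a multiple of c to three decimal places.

Δ = 0.626c

Galilean: u_cl = 0.730 + 0.875 = 1.6050.
Relativistic: u_rel = (0.730 + 0.875) / (1 + 0.730·0.875) = 1.6050/1.6387 = 0.9794.
Δ = 1.6050 − 0.9794 = 0.6256.
(The classical prediction exceeds c; the relativistic result does not.)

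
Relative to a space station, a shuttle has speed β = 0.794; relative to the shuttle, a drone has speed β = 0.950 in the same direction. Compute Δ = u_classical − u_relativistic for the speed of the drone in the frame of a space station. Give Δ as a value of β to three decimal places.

Galilean: u_cl = 0.950 + 0.794 = 1.7440.
Relativistic: u_rel = (0.950 + 0.794) / (1 + 0.950·0.794) = 1.7440/1.7543 = 0.9941.
Δ = 1.7440 − 0.9941 = 0.7499.
(The classical prediction exceeds c; the relativistic result does not.)

Δ = 0.750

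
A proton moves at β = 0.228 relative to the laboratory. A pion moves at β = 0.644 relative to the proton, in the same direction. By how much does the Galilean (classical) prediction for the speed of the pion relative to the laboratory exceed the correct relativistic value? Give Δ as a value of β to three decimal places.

Galilean: u_cl = 0.644 + 0.228 = 0.8720.
Relativistic: u_rel = (0.644 + 0.228) / (1 + 0.644·0.228) = 0.8720/1.1468 = 0.7604.
Δ = 0.8720 − 0.7604 = 0.1116.

Δ = 0.112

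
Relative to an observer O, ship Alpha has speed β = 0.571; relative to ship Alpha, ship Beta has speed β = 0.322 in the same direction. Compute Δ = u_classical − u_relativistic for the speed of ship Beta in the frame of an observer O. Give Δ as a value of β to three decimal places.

Δ = 0.139

Galilean: u_cl = 0.322 + 0.571 = 0.8930.
Relativistic: u_rel = (0.322 + 0.571) / (1 + 0.322·0.571) = 0.8930/1.1839 = 0.7543.
Δ = 0.8930 − 0.7543 = 0.1387.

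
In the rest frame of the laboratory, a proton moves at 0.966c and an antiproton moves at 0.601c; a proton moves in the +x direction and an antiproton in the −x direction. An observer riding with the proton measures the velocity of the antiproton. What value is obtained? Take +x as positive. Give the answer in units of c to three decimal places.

-0.991c

β_A = 0.966, β_B = -0.601.
Transform to A's frame with the inverse velocity-addition law: u' = (u − v)/(1 − uv/c²), taking u = β_B and v = β_A.
u' = (-0.601 − 0.966) / (1 − (0.966)(-0.601)) = -1.5670/1.5806 = -0.9914.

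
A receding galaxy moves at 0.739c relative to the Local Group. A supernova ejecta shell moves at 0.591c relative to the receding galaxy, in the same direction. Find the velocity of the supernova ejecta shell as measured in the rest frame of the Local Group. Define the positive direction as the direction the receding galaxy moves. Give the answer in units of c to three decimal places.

0.926c

With v = 0.739 and u' = 0.591 (in units of c),
u = (u' + v)/(1 + u'v/c²):
u = (0.591 + 0.739) / (1 + 0.591·0.739) = 1.3300/1.4367 = 0.9257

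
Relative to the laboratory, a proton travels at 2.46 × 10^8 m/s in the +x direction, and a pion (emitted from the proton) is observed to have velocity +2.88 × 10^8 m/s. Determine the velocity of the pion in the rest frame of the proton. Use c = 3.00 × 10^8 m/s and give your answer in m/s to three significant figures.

+1.97 × 10^8 m/s

v = 0.820c, u = 0.960c.
Invert the composition law: u' = (u − v)/(1 − uv/c²).
u' = (0.960 − 0.820) / (1 − (0.960)(0.820)) = 0.1400/0.2128 = 0.6579.
u' = 0.6579 × 3.00 × 10^8 m/s.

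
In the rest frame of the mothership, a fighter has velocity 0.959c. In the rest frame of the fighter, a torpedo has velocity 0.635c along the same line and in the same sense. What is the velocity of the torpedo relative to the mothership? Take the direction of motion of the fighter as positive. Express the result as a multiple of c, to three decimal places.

0.991c

With v = 0.959 and u' = 0.635 (in units of c),
u = (u' + v)/(1 + u'v/c²):
u = (0.635 + 0.959) / (1 + 0.635·0.959) = 1.5940/1.6090 = 0.9907
(Galilean addition would give +1.594c, exceeding c.)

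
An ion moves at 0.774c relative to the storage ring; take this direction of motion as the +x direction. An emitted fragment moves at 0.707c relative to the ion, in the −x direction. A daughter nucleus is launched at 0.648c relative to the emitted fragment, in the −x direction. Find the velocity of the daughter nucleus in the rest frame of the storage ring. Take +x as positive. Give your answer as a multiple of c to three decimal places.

Apply u = (u' + v)/(1 + u'v/c²) successively, working outward toward the storage ring.
Start: velocity of the ion relative to the storage ring = 0.7740c.
Compose with the emitted fragment (u' = -0.707 in the ion frame): u_1 = (-0.707 + 0.774) / (1 + (-0.707)·0.774) = 0.0670/0.4528 = 0.1480.
Compose with the daughter nucleus (u' = -0.648 in the emitted fragment frame): u_2 = (-0.648 + 0.148) / (1 + (-0.648)·0.148) = -0.5000/0.9041 = -0.5531.

-0.553c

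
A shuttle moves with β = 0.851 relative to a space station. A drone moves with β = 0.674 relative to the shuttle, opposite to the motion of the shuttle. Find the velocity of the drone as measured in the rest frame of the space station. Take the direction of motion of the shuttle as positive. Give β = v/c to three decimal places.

With v = 0.851 and u' = -0.674 (in units of c),
u = (u' + v)/(1 + u'v/c²):
u = (-0.674 + 0.851) / (1 + (-0.674)·0.851) = 0.1770/0.4264 = 0.4151
(Galilean addition would give +0.177c.)

β = +0.415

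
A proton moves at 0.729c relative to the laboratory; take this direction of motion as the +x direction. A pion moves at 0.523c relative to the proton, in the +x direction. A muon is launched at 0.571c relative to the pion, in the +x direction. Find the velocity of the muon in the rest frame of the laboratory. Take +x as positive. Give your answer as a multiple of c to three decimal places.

Apply u = (u' + v)/(1 + u'v/c²) successively, working outward toward the laboratory.
Start: velocity of the proton relative to the laboratory = 0.7290c.
Compose with the pion (u' = 0.523 in the proton frame): u_1 = (0.523 + 0.729) / (1 + 0.523·0.729) = 1.2520/1.3813 = 0.9064.
Compose with the muon (u' = 0.571 in the pion frame): u_2 = (0.571 + 0.906) / (1 + 0.571·0.906) = 1.4774/1.5176 = 0.9735.

0.974c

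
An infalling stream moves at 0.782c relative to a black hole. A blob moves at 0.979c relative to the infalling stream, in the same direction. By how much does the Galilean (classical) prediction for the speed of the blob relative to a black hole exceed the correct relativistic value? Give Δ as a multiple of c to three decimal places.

Δ = 0.764c

Galilean: u_cl = 0.979 + 0.782 = 1.7610.
Relativistic: u_rel = (0.979 + 0.782) / (1 + 0.979·0.782) = 1.7610/1.7656 = 0.9974.
Δ = 1.7610 − 0.9974 = 0.7636.
(The classical prediction exceeds c; the relativistic result does not.)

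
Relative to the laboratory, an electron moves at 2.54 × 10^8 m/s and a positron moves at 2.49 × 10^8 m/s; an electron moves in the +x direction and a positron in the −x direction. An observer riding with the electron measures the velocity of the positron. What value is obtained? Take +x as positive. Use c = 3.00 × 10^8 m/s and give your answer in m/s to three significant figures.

-2.95 × 10^8 m/s

β_A = 0.847, β_B = -0.830 (dividing each by c = 3.00 × 10^8 m/s).
Transform to A's frame with the inverse velocity-addition law: u' = (u − v)/(1 − uv/c²), taking u = β_B and v = β_A.
u' = (-0.830 − 0.847) / (1 − (0.847)(-0.830)) = -1.6767/1.7027 = -0.9847.
u' = -0.9847 × 3.00 × 10^8 m/s.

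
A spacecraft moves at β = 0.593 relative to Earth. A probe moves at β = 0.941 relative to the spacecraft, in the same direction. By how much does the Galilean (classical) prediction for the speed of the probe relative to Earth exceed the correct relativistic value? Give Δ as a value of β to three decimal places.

Galilean: u_cl = 0.941 + 0.593 = 1.5340.
Relativistic: u_rel = (0.941 + 0.593) / (1 + 0.941·0.593) = 1.5340/1.5580 = 0.9846.
Δ = 1.5340 − 0.9846 = 0.5494.
(The classical prediction exceeds c; the relativistic result does not.)

Δ = 0.549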